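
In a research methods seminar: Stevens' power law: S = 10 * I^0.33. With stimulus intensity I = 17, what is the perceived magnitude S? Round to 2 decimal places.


S = 10 * 17^0.33
17^0.33 = 2.5471
S = 10 * 2.5471
= 25.47


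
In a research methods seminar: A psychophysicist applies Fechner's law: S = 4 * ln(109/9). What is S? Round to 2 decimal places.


S = 4 * ln(109/9)
I/I0 = 12.111111
ln(12.111111) = 2.4941
S = 4 * 2.4941
= 9.98


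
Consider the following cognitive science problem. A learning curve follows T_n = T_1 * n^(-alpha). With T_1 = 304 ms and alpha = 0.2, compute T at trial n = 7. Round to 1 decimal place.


T_n = 304 * 7^(-0.2)
7^(-0.2) = 0.677611
T_n = 304 * 0.677611
= 206.0 ms


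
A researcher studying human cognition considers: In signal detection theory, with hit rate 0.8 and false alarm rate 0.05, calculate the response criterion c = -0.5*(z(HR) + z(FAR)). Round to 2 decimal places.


c = -0.5 * (z(HR) + z(FAR))
z(0.8) = 0.8416
z(0.05) = -1.6449
c = -0.5 * (0.8416 + -1.6449)
= -0.5 * -0.8033
= 0.40


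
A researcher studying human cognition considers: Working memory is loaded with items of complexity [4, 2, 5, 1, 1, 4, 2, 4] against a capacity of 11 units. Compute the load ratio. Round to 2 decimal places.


Total complexity = 4 + 2 + 5 + 1 + 1 + 4 + 2 + 4 = 23
Load = total / capacity = 23 / 11
= 2.09


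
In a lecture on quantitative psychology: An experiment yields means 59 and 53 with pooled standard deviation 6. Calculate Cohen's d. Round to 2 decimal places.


Cohen's d = (M1 - M2) / S_pooled
= (59 - 53) / 6
= 6 / 6
= 1.00


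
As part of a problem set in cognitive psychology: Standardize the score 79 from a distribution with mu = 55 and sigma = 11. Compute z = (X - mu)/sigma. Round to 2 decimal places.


z = (X - mu) / sigma
= (79 - 55) / 11
= 24 / 11
= 2.18


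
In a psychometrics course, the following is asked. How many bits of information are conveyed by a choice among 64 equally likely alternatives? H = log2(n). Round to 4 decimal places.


H = log2(n)
H = log2(64)
= 6.0000


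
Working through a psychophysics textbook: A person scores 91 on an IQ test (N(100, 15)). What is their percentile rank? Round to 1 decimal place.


z = (IQ - mean) / SD
z = (91 - 100) / 15 = -0.6
Percentile = Phi(-0.6) * 100
Phi(-0.6) = 0.274253
= 27.4


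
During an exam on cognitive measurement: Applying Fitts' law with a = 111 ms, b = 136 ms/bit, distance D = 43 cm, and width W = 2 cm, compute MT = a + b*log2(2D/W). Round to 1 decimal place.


MT = 111 + 136 * log2(2*43/2)
2D/W = 43.0
log2(43.0) = 5.4263
MT = 111 + 136 * 5.4263
= 849.0 ms


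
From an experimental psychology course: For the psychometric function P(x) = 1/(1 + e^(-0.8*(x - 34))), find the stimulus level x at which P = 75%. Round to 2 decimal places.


At P = 0.75: 0.75 = 1/(1 + e^(-k*(x-x0)))
Solving: e^(-k*(x-x0)) = 1/3
x = x0 + ln(3)/k
ln(3) = 1.0986
x = 34 + 1.0986/0.8
= 34 + 1.3732
= 35.37


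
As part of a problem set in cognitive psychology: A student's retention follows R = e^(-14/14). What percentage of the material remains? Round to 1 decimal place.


R = e^(-t/S)
-t/S = -14/14 = -1.0
R = e^(-1.0) = 0.367879
Percentage = 0.367879 * 100
= 36.8


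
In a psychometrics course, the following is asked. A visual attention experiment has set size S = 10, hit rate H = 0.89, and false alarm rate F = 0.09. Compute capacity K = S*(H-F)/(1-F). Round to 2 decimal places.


K = S * (H - F) / (1 - F)
H - F = 0.8
1 - F = 0.91
K = 10 * 0.8 / 0.91
= 8.79


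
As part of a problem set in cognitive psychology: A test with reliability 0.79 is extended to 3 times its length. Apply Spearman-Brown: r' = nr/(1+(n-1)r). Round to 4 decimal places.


r_new = n*r / (1 + (n-1)*r)
Numerator = 3 * 0.79 = 2.37
Denominator = 1 + 2 * 0.79 = 2.58
r_new = 2.37 / 2.58
= 0.9186


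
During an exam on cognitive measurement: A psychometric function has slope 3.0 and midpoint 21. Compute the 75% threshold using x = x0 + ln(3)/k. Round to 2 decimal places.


At P = 0.75: 0.75 = 1/(1 + e^(-k*(x-x0)))
Solving: e^(-k*(x-x0)) = 1/3
x = x0 + ln(3)/k
ln(3) = 1.0986
x = 21 + 1.0986/3.0
= 21 + 0.3662
= 21.37


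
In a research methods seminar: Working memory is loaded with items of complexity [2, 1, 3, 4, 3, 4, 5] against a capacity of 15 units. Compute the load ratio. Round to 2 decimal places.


Total complexity = 2 + 1 + 3 + 4 + 3 + 4 + 5 = 22
Load = total / capacity = 22 / 15
= 1.47


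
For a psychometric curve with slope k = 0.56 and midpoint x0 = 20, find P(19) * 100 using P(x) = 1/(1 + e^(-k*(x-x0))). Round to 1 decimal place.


P(x) = 1/(1 + e^(-0.56*(19 - 20)))
Exponent = -0.56 * -1 = 0.56
e^(0.56) = 1.750673
P = 1/(1 + 1.750673) = 0.363547
Percentage = 36.4


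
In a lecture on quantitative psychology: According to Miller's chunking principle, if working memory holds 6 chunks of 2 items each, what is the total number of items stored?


Total items = chunks * items_per_chunk
= 6 * 2
= 12


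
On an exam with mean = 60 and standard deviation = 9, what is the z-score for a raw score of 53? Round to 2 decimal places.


z = (X - mu) / sigma
= (53 - 60) / 9
= -7 / 9
= -0.78


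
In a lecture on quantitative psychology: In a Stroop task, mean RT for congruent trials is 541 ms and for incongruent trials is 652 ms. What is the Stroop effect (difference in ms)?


Stroop effect = RT(incongruent) - RT(congruent)
= 652 - 541
= 111 ms


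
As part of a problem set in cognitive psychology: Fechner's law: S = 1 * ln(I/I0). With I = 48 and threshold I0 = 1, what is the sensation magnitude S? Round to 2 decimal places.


S = 1 * ln(48/1)
I/I0 = 48.0
ln(48.0) = 3.8712
S = 1 * 3.8712
= 3.87


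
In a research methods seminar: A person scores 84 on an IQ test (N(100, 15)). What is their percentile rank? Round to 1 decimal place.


z = (IQ - mean) / SD
z = (84 - 100) / 15 = -1.0667
Percentile = Phi(-1.0667) * 100
Phi(-1.0667) = 0.143054
= 14.3


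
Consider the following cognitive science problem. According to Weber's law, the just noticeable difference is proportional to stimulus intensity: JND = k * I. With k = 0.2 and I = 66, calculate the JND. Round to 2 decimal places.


JND = k * I
JND = 0.2 * 66
= 13.20


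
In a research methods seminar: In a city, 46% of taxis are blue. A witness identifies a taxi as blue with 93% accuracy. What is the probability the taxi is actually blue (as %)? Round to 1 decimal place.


P(blue | says blue) = P(says blue | blue)*P(blue) / [P(says blue | blue)*P(blue) + P(says blue | not blue)*P(not blue)]
Numerator = 0.93 * 0.46 = 0.4278
False identification = 0.07 * 0.54 = 0.0378
P = 0.4278 / (0.4278 + 0.0378)
= 0.4278 / 0.4656
As percentage = 91.9


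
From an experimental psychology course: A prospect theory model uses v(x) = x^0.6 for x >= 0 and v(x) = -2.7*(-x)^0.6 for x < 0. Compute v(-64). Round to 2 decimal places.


Since x = -64 < 0, use v(x) = -lambda*(-x)^alpha
(-x) = 64
64^0.6 = 12.1257
v(-64) = -2.7 * 12.1257
= -32.74


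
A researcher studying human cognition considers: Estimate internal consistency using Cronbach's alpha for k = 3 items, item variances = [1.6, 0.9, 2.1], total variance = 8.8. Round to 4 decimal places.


alpha = (k/(k-1)) * (1 - sum(s_i^2)/s_total^2)
sum(item variances) = 4.6
k/(k-1) = 3/2 = 1.5
1 - 4.6/8.8 = 1 - 0.522727 = 0.477273
alpha = 1.5 * 0.477273
= 0.7159


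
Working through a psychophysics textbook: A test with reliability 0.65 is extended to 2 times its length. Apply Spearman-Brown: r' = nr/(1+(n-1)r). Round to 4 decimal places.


r_new = n*r / (1 + (n-1)*r)
Numerator = 2 * 0.65 = 1.3
Denominator = 1 + 1 * 0.65 = 1.65
r_new = 1.3 / 1.65
= 0.7879


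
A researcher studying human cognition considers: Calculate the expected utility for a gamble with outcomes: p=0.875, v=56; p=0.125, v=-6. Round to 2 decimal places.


EU = sum(p_i * v_i)
0.875 * 56 = 49.0
0.125 * -6 = -0.75
EU = 49.0 + -0.75
= 48.25


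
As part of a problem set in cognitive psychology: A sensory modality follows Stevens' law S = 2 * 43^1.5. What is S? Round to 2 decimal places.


S = 2 * 43^1.5
43^1.5 = 281.9699
S = 2 * 281.9699
= 563.94


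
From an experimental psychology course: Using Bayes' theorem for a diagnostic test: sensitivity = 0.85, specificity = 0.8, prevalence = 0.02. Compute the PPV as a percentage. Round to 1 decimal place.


PPV = (sens * prev) / (sens * prev + (1-spec) * (1-prev))
Numerator = 0.85 * 0.02 = 0.017
P(positive and no disease) = (1 - spec) * (1 - prev) = (1 - 0.8) * (1 - 0.02) = 0.196
Denominator = 0.017 + 0.196 = 0.213
PPV = 0.017 / 0.213 = 0.079812
As percentage = 8.0


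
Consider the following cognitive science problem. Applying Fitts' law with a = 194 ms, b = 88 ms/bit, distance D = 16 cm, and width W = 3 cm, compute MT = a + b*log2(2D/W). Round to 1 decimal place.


MT = 194 + 88 * log2(2*16/3)
2D/W = 10.666667
log2(10.666667) = 3.415
MT = 194 + 88 * 3.415
= 494.5 ms


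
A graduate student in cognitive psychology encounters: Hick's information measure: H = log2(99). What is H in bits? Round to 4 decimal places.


H = log2(n)
H = log2(99)
= 6.6294


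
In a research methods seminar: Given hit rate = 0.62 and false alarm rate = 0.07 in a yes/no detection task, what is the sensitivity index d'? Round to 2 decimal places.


d' = z(HR) - z(FAR)
z(0.62) = 0.3055
z(0.07) = -1.4758
d' = 0.3055 - -1.4758
= 1.78


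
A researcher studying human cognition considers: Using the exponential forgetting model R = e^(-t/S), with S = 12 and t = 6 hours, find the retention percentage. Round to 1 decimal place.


R = e^(-t/S)
-t/S = -6/12 = -0.5
R = e^(-0.5) = 0.606531
Percentage = 0.606531 * 100
= 60.7


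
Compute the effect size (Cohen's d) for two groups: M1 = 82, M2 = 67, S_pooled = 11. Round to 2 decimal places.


Cohen's d = (M1 - M2) / S_pooled
= (82 - 67) / 11
= 15 / 11
= 1.36


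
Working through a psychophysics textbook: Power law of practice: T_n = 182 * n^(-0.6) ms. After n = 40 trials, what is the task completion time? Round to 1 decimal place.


T_n = 182 * 40^(-0.6)
40^(-0.6) = 0.109336
T_n = 182 * 0.109336
= 19.9 ms


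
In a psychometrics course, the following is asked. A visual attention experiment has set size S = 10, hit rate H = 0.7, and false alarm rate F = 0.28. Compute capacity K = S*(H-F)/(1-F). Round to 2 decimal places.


K = S * (H - F) / (1 - F)
H - F = 0.42
1 - F = 0.72
K = 10 * 0.42 / 0.72
= 5.83


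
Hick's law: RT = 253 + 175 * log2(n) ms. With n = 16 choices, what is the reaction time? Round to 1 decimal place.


RT = 253 + 175 * log2(16)
log2(16) = 4.0
RT = 253 + 175 * 4.0
= 253 + 700.0
= 953.0 ms


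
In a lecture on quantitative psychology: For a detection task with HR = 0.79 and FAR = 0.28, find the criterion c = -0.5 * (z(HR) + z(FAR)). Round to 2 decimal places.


c = -0.5 * (z(HR) + z(FAR))
z(0.79) = 0.8064
z(0.28) = -0.5828
c = -0.5 * (0.8064 + -0.5828)
= -0.5 * 0.2236
= -0.11


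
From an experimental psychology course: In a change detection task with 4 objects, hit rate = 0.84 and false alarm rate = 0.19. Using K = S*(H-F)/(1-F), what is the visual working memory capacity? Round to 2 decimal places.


K = S * (H - F) / (1 - F)
H - F = 0.65
1 - F = 0.81
K = 4 * 0.65 / 0.81
= 3.21


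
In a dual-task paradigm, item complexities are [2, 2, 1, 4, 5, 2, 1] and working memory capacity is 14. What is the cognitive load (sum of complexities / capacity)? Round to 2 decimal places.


Total complexity = 2 + 2 + 1 + 4 + 5 + 2 + 1 = 17
Load = total / capacity = 17 / 14
= 1.21


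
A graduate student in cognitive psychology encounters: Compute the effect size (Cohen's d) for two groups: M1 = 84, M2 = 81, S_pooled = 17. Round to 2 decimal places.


Cohen's d = (M1 - M2) / S_pooled
= (84 - 81) / 17
= 3 / 17
= 0.18


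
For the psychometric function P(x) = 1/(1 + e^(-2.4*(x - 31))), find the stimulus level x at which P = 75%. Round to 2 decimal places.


At P = 0.75: 0.75 = 1/(1 + e^(-k*(x-x0)))
Solving: e^(-k*(x-x0)) = 1/3
x = x0 + ln(3)/k
ln(3) = 1.0986
x = 31 + 1.0986/2.4
= 31 + 0.4578
= 31.46


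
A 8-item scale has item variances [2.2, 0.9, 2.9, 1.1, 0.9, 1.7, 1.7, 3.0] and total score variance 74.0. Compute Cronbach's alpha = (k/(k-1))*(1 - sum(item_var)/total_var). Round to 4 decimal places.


alpha = (k/(k-1)) * (1 - sum(s_i^2)/s_total^2)
sum(item variances) = 14.4
k/(k-1) = 8/7 = 1.142857
1 - 14.4/74.0 = 1 - 0.194595 = 0.805405
alpha = 1.142857 * 0.805405
= 0.9205


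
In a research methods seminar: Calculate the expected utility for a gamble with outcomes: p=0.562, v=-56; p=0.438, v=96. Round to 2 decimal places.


EU = sum(p_i * v_i)
0.562 * -56 = -31.472
0.438 * 96 = 42.048
EU = -31.472 + 42.048
= 10.58


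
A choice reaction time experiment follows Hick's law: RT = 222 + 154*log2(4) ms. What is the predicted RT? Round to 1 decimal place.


RT = 222 + 154 * log2(4)
log2(4) = 2.0
RT = 222 + 154 * 2.0
= 222 + 308.0
= 530.0 ms


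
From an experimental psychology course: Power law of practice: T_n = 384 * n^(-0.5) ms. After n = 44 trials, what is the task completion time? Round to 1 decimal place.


T_n = 384 * 44^(-0.5)
44^(-0.5) = 0.150756
T_n = 384 * 0.150756
= 57.9 ms


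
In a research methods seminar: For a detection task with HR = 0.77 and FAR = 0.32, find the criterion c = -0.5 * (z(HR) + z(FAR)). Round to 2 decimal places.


c = -0.5 * (z(HR) + z(FAR))
z(0.77) = 0.7388
z(0.32) = -0.4677
c = -0.5 * (0.7388 + -0.4677)
= -0.5 * 0.2711
= -0.14


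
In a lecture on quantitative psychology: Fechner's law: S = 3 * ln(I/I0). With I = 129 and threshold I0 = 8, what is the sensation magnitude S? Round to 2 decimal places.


S = 3 * ln(129/8)
I/I0 = 16.125
ln(16.125) = 2.7804
S = 3 * 2.7804
= 8.34


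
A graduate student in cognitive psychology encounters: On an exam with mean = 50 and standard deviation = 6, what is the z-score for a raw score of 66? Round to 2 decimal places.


z = (X - mu) / sigma
= (66 - 50) / 6
= 16 / 6
= 2.67


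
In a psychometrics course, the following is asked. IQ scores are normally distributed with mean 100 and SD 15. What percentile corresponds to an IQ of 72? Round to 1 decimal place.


z = (IQ - mean) / SD
z = (72 - 100) / 15 = -1.8667
Percentile = Phi(-1.8667) * 100
Phi(-1.8667) = 0.030972
= 3.1


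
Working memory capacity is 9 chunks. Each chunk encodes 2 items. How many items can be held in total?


Total items = chunks * items_per_chunk
= 9 * 2
= 18


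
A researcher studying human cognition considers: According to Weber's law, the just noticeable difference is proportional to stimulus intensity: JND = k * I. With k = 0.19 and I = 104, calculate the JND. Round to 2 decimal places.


JND = k * I
JND = 0.19 * 104
= 19.76


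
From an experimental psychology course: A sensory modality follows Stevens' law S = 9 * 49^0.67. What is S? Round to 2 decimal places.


S = 9 * 49^0.67
49^0.67 = 13.5654
S = 9 * 13.5654
= 122.09


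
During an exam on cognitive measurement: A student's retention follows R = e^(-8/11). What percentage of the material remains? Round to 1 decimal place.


R = e^(-t/S)
-t/S = -8/11 = -0.727273
R = e^(-0.727273) = 0.483225
Percentage = 0.483225 * 100
= 48.3


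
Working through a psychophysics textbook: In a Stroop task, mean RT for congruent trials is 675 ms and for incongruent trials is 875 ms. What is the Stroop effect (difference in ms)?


Stroop effect = RT(incongruent) - RT(congruent)
= 875 - 675
= 200 ms


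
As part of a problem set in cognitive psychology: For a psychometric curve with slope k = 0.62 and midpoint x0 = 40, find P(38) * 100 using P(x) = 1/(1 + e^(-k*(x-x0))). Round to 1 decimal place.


P(x) = 1/(1 + e^(-0.62*(38 - 40)))
Exponent = -0.62 * -2 = 1.24
e^(1.24) = 3.455613
P = 1/(1 + 3.455613) = 0.224436
Percentage = 22.4


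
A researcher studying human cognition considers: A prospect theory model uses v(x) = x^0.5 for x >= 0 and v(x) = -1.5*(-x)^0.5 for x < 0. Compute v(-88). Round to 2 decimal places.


Since x = -88 < 0, use v(x) = -lambda*(-x)^alpha
(-x) = 88
88^0.5 = 9.3808
v(-88) = -1.5 * 9.3808
= -14.07


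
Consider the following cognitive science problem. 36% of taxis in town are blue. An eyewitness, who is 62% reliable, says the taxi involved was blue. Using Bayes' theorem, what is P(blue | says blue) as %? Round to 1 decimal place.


P(blue | says blue) = P(says blue | blue)*P(blue) / [P(says blue | blue)*P(blue) + P(says blue | not blue)*P(not blue)]
Numerator = 0.62 * 0.36 = 0.2232
False identification = 0.38 * 0.64 = 0.2432
P = 0.2232 / (0.2232 + 0.2432)
= 0.2232 / 0.4664
As percentage = 47.9


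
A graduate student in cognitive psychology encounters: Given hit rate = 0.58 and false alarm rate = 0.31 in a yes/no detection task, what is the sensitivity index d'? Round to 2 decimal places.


d' = z(HR) - z(FAR)
z(0.58) = 0.2019
z(0.31) = -0.4959
d' = 0.2019 - -0.4959
= 0.70


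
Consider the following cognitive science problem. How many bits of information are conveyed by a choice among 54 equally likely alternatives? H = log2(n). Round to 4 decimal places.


H = log2(n)
H = log2(54)
= 5.7549


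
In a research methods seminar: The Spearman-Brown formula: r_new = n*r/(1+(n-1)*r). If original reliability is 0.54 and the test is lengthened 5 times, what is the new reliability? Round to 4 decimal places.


r_new = n*r / (1 + (n-1)*r)
Numerator = 5 * 0.54 = 2.7
Denominator = 1 + 4 * 0.54 = 3.16
r_new = 2.7 / 3.16
= 0.8544


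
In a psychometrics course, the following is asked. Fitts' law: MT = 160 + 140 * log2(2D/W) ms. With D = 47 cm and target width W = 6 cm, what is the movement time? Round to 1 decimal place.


MT = 160 + 140 * log2(2*47/6)
2D/W = 15.666667
log2(15.666667) = 3.9696
MT = 160 + 140 * 3.9696
= 715.7 ms


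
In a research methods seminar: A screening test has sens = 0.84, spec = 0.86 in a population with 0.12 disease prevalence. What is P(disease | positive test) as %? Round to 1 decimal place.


PPV = (sens * prev) / (sens * prev + (1-spec) * (1-prev))
Numerator = 0.84 * 0.12 = 0.1008
P(positive and no disease) = (1 - spec) * (1 - prev) = (1 - 0.86) * (1 - 0.12) = 0.1232
Denominator = 0.1008 + 0.1232 = 0.224
PPV = 0.1008 / 0.224 = 0.45
As percentage = 45.0


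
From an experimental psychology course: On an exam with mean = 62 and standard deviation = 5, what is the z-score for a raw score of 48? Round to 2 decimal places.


z = (X - mu) / sigma
= (48 - 62) / 5
= -14 / 5
= -2.80


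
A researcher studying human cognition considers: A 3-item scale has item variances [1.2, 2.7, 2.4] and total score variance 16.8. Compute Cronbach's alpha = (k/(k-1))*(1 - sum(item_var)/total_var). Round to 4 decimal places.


alpha = (k/(k-1)) * (1 - sum(s_i^2)/s_total^2)
sum(item variances) = 6.3
k/(k-1) = 3/2 = 1.5
1 - 6.3/16.8 = 1 - 0.375 = 0.625
alpha = 1.5 * 0.625
= 0.9375


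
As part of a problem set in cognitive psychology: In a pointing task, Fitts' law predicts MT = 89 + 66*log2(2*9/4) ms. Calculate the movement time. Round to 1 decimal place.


MT = 89 + 66 * log2(2*9/4)
2D/W = 4.5
log2(4.5) = 2.1699
MT = 89 + 66 * 2.1699
= 232.2 ms


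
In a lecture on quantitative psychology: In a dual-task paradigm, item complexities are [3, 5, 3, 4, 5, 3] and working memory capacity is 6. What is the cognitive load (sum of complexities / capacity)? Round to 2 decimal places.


Total complexity = 3 + 5 + 3 + 4 + 5 + 3 = 23
Load = total / capacity = 23 / 6
= 3.83


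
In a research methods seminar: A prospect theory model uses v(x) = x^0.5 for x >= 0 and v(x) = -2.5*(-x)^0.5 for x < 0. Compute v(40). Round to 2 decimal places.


Since x = 40 >= 0, use v(x) = x^0.5
40^0.5 = 6.3246
v(40) = 6.32


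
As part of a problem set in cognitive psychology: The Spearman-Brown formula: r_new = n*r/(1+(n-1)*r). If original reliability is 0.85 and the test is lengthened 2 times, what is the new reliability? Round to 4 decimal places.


r_new = n*r / (1 + (n-1)*r)
Numerator = 2 * 0.85 = 1.7
Denominator = 1 + 1 * 0.85 = 1.85
r_new = 1.7 / 1.85
= 0.9189


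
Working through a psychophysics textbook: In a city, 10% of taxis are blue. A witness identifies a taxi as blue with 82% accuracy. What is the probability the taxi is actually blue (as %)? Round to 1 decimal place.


P(blue | says blue) = P(says blue | blue)*P(blue) / [P(says blue | blue)*P(blue) + P(says blue | not blue)*P(not blue)]
Numerator = 0.82 * 0.1 = 0.082
False identification = 0.18 * 0.9 = 0.162
P = 0.082 / (0.082 + 0.162)
= 0.082 / 0.244
As percentage = 33.6


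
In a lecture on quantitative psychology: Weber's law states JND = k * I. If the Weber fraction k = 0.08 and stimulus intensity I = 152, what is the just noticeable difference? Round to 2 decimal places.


JND = k * I
JND = 0.08 * 152
= 12.16


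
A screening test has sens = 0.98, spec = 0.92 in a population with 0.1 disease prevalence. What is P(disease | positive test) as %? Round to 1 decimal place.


PPV = (sens * prev) / (sens * prev + (1-spec) * (1-prev))
Numerator = 0.98 * 0.1 = 0.098
P(positive and no disease) = (1 - spec) * (1 - prev) = (1 - 0.92) * (1 - 0.1) = 0.072
Denominator = 0.098 + 0.072 = 0.17
PPV = 0.098 / 0.17 = 0.576471
As percentage = 57.6


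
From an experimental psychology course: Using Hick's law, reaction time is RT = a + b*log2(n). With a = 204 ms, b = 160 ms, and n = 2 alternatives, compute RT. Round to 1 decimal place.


RT = 204 + 160 * log2(2)
log2(2) = 1.0
RT = 204 + 160 * 1.0
= 204 + 160.0
= 364.0 ms


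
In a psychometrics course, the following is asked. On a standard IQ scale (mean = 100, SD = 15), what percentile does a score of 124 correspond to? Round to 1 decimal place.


z = (IQ - mean) / SD
z = (124 - 100) / 15 = 1.6
Percentile = Phi(1.6) * 100
Phi(1.6) = 0.945201
= 94.5


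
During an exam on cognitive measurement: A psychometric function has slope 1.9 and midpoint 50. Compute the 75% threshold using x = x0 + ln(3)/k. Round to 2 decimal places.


At P = 0.75: 0.75 = 1/(1 + e^(-k*(x-x0)))
Solving: e^(-k*(x-x0)) = 1/3
x = x0 + ln(3)/k
ln(3) = 1.0986
x = 50 + 1.0986/1.9
= 50 + 0.5782
= 50.58


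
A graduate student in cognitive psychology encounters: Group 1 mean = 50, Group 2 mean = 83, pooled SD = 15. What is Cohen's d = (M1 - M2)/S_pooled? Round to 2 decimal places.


Cohen's d = (M1 - M2) / S_pooled
= (50 - 83) / 15
= -33 / 15
= -2.20


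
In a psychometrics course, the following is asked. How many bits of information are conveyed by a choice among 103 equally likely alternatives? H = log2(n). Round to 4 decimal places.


H = log2(n)
H = log2(103)
= 6.6865


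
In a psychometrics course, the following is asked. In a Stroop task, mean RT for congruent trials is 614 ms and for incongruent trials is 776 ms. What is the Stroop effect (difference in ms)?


Stroop effect = RT(incongruent) - RT(congruent)
= 776 - 614
= 162 ms


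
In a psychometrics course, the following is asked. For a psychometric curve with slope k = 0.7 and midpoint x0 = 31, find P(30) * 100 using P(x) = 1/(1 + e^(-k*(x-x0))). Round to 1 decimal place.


P(x) = 1/(1 + e^(-0.7*(30 - 31)))
Exponent = -0.7 * -1 = 0.7
e^(0.7) = 2.013753
P = 1/(1 + 2.013753) = 0.331812
Percentage = 33.2


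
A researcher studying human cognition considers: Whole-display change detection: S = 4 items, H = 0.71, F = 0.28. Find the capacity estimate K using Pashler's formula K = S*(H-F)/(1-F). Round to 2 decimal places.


K = S * (H - F) / (1 - F)
H - F = 0.43
1 - F = 0.72
K = 4 * 0.43 / 0.72
= 2.39


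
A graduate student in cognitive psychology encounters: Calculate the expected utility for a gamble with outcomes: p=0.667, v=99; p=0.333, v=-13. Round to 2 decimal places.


EU = sum(p_i * v_i)
0.667 * 99 = 66.033
0.333 * -13 = -4.329
EU = 66.033 + -4.329
= 61.70


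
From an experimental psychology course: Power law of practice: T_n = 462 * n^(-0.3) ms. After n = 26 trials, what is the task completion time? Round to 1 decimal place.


T_n = 462 * 26^(-0.3)
26^(-0.3) = 0.376277
T_n = 462 * 0.376277
= 173.8 ms


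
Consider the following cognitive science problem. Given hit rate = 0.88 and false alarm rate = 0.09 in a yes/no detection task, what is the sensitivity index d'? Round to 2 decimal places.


d' = z(HR) - z(FAR)
z(0.88) = 1.175
z(0.09) = -1.3408
d' = 1.175 - -1.3408
= 2.52


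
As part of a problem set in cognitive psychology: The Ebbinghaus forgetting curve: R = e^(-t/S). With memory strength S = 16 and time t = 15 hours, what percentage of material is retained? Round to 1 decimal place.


R = e^(-t/S)
-t/S = -15/16 = -0.9375
R = e^(-0.9375) = 0.391606
Percentage = 0.391606 * 100
= 39.2


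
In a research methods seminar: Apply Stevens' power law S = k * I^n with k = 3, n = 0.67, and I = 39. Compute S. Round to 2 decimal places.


S = 3 * 39^0.67
39^0.67 = 11.6416
S = 3 * 11.6416
= 34.92


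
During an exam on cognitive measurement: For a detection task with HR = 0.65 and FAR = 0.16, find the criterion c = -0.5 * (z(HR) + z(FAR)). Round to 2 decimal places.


c = -0.5 * (z(HR) + z(FAR))
z(0.65) = 0.3853
z(0.16) = -0.9945
c = -0.5 * (0.3853 + -0.9945)
= -0.5 * -0.6092
= 0.30


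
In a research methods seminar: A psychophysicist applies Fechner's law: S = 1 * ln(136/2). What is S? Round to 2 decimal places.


S = 1 * ln(136/2)
I/I0 = 68.0
ln(68.0) = 4.2195
S = 1 * 4.2195
= 4.22


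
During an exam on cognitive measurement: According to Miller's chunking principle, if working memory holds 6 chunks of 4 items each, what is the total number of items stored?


Total items = chunks * items_per_chunk
= 6 * 4
= 24


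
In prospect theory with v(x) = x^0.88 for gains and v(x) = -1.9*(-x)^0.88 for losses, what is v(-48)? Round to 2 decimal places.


Since x = -48 < 0, use v(x) = -lambda*(-x)^alpha
(-x) = 48
48^0.88 = 30.1642
v(-48) = -1.9 * 30.1642
= -57.31


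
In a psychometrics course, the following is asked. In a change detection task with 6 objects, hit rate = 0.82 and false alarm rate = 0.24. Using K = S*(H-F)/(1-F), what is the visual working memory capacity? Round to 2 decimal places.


K = S * (H - F) / (1 - F)
H - F = 0.58
1 - F = 0.76
K = 6 * 0.58 / 0.76
= 4.58


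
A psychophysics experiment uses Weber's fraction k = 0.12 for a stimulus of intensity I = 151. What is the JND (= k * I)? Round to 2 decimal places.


JND = k * I
JND = 0.12 * 151
= 18.12


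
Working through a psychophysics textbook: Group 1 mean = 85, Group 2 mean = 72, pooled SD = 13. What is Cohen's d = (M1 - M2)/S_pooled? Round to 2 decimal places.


Cohen's d = (M1 - M2) / S_pooled
= (85 - 72) / 13
= 13 / 13
= 1.00


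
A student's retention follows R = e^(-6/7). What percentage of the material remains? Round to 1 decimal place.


R = e^(-t/S)
-t/S = -6/7 = -0.857143
R = e^(-0.857143) = 0.424373
Percentage = 0.424373 * 100
= 42.4


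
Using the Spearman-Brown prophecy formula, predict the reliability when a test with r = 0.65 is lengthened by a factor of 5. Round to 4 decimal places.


r_new = n*r / (1 + (n-1)*r)
Numerator = 5 * 0.65 = 3.25
Denominator = 1 + 4 * 0.65 = 3.6
r_new = 3.25 / 3.6
= 0.9028


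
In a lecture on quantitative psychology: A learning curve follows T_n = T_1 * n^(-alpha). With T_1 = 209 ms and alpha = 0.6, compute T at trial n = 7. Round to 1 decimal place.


T_n = 209 * 7^(-0.6)
7^(-0.6) = 0.311129
T_n = 209 * 0.311129
= 65.0 ms


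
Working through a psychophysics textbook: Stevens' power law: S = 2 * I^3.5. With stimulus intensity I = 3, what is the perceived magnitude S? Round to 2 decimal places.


S = 2 * 3^3.5
3^3.5 = 46.7654
S = 2 * 46.7654
= 93.53


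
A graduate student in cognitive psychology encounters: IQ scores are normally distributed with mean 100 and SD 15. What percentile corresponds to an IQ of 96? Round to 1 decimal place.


z = (IQ - mean) / SD
z = (96 - 100) / 15 = -0.2667
Percentile = Phi(-0.2667) * 100
Phi(-0.2667) = 0.39485
= 39.5


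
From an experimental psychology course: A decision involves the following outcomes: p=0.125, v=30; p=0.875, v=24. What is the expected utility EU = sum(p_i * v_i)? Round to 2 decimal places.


EU = sum(p_i * v_i)
0.125 * 30 = 3.75
0.875 * 24 = 21.0
EU = 3.75 + 21.0
= 24.75


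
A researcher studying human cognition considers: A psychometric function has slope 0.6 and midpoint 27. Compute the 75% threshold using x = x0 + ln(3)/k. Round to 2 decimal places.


At P = 0.75: 0.75 = 1/(1 + e^(-k*(x-x0)))
Solving: e^(-k*(x-x0)) = 1/3
x = x0 + ln(3)/k
ln(3) = 1.0986
x = 27 + 1.0986/0.6
= 27 + 1.831
= 28.83


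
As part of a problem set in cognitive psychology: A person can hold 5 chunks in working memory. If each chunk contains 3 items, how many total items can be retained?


Total items = chunks * items_per_chunk
= 5 * 3
= 15


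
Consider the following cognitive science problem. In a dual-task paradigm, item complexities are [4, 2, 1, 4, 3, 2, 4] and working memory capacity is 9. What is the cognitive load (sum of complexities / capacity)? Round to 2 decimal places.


Total complexity = 4 + 2 + 1 + 4 + 3 + 2 + 4 = 20
Load = total / capacity = 20 / 9
= 2.22


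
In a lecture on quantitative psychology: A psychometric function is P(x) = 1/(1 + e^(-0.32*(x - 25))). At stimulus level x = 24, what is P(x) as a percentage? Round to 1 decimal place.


P(x) = 1/(1 + e^(-0.32*(24 - 25)))
Exponent = -0.32 * -1 = 0.32
e^(0.32) = 1.377128
P = 1/(1 + 1.377128) = 0.420676
Percentage = 42.1


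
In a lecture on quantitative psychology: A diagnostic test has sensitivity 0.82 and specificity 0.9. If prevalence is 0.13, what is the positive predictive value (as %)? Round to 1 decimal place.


PPV = (sens * prev) / (sens * prev + (1-spec) * (1-prev))
Numerator = 0.82 * 0.13 = 0.1066
P(positive and no disease) = (1 - spec) * (1 - prev) = (1 - 0.9) * (1 - 0.13) = 0.087
Denominator = 0.1066 + 0.087 = 0.1936
PPV = 0.1066 / 0.1936 = 0.55062
As percentage = 55.1


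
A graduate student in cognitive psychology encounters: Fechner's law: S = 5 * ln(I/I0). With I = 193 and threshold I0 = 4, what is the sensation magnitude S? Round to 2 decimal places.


S = 5 * ln(193/4)
I/I0 = 48.25
ln(48.25) = 3.8764
S = 5 * 3.8764
= 19.38


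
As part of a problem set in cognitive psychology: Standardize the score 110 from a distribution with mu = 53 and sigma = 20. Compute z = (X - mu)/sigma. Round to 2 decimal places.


z = (X - mu) / sigma
= (110 - 53) / 20
= 57 / 20
= 2.85


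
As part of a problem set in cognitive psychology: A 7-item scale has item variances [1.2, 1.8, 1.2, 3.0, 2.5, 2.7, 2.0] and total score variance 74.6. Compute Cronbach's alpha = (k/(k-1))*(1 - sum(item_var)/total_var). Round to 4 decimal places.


alpha = (k/(k-1)) * (1 - sum(s_i^2)/s_total^2)
sum(item variances) = 14.4
k/(k-1) = 7/6 = 1.166667
1 - 14.4/74.6 = 1 - 0.193029 = 0.806971
alpha = 1.166667 * 0.806971
= 0.9415


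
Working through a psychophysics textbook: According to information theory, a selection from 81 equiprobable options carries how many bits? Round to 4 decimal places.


H = log2(n)
H = log2(81)
= 6.3399


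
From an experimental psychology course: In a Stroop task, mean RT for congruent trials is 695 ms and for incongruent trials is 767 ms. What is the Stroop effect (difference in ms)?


Stroop effect = RT(incongruent) - RT(congruent)
= 767 - 695
= 72 ms


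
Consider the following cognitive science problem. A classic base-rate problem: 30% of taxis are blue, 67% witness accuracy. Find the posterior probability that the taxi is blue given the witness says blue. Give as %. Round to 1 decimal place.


P(blue | says blue) = P(says blue | blue)*P(blue) / [P(says blue | blue)*P(blue) + P(says blue | not blue)*P(not blue)]
Numerator = 0.67 * 0.3 = 0.201
False identification = 0.33 * 0.7 = 0.231
P = 0.201 / (0.201 + 0.231)
= 0.201 / 0.432
As percentage = 46.5


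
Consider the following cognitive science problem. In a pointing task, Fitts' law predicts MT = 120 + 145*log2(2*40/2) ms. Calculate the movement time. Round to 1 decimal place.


MT = 120 + 145 * log2(2*40/2)
2D/W = 40.0
log2(40.0) = 5.3219
MT = 120 + 145 * 5.3219
= 891.7 ms


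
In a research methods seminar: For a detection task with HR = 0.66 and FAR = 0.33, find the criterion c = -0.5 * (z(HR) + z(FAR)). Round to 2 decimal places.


c = -0.5 * (z(HR) + z(FAR))
z(0.66) = 0.4125
z(0.33) = -0.4399
c = -0.5 * (0.4125 + -0.4399)
= -0.5 * -0.0274
= 0.01


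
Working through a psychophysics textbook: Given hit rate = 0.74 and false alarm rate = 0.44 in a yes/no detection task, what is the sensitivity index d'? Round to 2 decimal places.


d' = z(HR) - z(FAR)
z(0.74) = 0.6433
z(0.44) = -0.151
d' = 0.6433 - -0.151
= 0.79


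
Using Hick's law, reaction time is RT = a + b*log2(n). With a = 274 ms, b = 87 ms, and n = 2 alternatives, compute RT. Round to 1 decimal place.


RT = 274 + 87 * log2(2)
log2(2) = 1.0
RT = 274 + 87 * 1.0
= 274 + 87.0
= 361.0 ms


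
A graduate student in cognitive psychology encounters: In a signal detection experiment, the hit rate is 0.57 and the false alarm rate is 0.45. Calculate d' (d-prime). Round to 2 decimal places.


d' = z(HR) - z(FAR)
z(0.57) = 0.1764
z(0.45) = -0.1257
d' = 0.1764 - -0.1257
= 0.30


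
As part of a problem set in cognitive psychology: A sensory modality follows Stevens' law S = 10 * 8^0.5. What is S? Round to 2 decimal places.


S = 10 * 8^0.5
8^0.5 = 2.8284
S = 10 * 2.8284
= 28.28


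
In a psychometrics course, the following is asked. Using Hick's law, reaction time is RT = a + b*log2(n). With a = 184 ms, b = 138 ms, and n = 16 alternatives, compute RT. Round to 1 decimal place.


RT = 184 + 138 * log2(16)
log2(16) = 4.0
RT = 184 + 138 * 4.0
= 184 + 552.0
= 736.0 ms


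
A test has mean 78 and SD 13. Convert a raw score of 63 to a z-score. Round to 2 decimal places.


z = (X - mu) / sigma
= (63 - 78) / 13
= -15 / 13
= -1.15


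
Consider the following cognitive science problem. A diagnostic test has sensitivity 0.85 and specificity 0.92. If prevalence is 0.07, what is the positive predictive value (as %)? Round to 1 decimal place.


PPV = (sens * prev) / (sens * prev + (1-spec) * (1-prev))
Numerator = 0.85 * 0.07 = 0.0595
P(positive and no disease) = (1 - spec) * (1 - prev) = (1 - 0.92) * (1 - 0.07) = 0.0744
Denominator = 0.0595 + 0.0744 = 0.1339
PPV = 0.0595 / 0.1339 = 0.444361
As percentage = 44.4


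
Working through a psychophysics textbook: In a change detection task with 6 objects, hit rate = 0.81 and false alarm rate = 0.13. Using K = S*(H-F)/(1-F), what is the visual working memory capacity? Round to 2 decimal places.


K = S * (H - F) / (1 - F)
H - F = 0.68
1 - F = 0.87
K = 6 * 0.68 / 0.87
= 4.69


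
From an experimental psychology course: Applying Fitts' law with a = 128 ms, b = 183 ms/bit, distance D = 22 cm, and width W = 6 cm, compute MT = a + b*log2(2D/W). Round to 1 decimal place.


MT = 128 + 183 * log2(2*22/6)
2D/W = 7.333333
log2(7.333333) = 2.8745
MT = 128 + 183 * 2.8745
= 654.0 ms


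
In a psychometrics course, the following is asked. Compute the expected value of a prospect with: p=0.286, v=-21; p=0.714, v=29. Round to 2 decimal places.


EU = sum(p_i * v_i)
0.286 * -21 = -6.006
0.714 * 29 = 20.706
EU = -6.006 + 20.706
= 14.70


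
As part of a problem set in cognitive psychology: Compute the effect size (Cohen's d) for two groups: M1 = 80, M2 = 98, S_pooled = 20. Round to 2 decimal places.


Cohen's d = (M1 - M2) / S_pooled
= (80 - 98) / 20
= -18 / 20
= -0.90


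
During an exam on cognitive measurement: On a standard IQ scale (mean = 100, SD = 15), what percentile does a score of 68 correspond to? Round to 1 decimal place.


z = (IQ - mean) / SD
z = (68 - 100) / 15 = -2.1333
Percentile = Phi(-2.1333) * 100
Phi(-2.1333) = 0.01645
= 1.6


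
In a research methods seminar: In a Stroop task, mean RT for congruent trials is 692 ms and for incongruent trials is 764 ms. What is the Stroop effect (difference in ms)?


Stroop effect = RT(incongruent) - RT(congruent)
= 764 - 692
= 72 ms


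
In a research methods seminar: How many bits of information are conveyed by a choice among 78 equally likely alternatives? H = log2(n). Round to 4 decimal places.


H = log2(n)
H = log2(78)
= 6.2854


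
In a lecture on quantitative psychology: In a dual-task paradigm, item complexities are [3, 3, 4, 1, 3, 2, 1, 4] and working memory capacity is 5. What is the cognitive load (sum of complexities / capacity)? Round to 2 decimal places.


Total complexity = 3 + 3 + 4 + 1 + 3 + 2 + 1 + 4 = 21
Load = total / capacity = 21 / 5
= 4.20


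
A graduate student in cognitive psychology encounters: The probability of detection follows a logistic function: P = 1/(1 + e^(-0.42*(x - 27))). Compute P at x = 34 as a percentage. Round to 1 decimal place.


P(x) = 1/(1 + e^(-0.42*(34 - 27)))
Exponent = -0.42 * 7 = -2.94
e^(-2.94) = 0.052866
P = 1/(1 + 0.052866) = 0.949788
Percentage = 95.0


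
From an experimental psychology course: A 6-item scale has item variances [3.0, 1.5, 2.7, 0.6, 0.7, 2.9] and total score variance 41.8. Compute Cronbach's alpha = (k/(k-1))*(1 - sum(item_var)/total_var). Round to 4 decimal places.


alpha = (k/(k-1)) * (1 - sum(s_i^2)/s_total^2)
sum(item variances) = 11.4
k/(k-1) = 6/5 = 1.2
1 - 11.4/41.8 = 1 - 0.272727 = 0.727273
alpha = 1.2 * 0.727273
= 0.8727


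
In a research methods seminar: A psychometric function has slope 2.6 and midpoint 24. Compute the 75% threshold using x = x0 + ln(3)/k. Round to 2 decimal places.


At P = 0.75: 0.75 = 1/(1 + e^(-k*(x-x0)))
Solving: e^(-k*(x-x0)) = 1/3
x = x0 + ln(3)/k
ln(3) = 1.0986
x = 24 + 1.0986/2.6
= 24 + 0.4225
= 24.42


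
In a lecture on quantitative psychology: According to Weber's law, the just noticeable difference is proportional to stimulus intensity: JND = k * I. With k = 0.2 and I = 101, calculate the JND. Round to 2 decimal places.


JND = k * I
JND = 0.2 * 101
= 20.20


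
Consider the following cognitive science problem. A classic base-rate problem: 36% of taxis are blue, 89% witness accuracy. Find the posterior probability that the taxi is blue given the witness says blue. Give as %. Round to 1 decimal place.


P(blue | says blue) = P(says blue | blue)*P(blue) / [P(says blue | blue)*P(blue) + P(says blue | not blue)*P(not blue)]
Numerator = 0.89 * 0.36 = 0.3204
False identification = 0.11 * 0.64 = 0.0704
P = 0.3204 / (0.3204 + 0.0704)
= 0.3204 / 0.3908
As percentage = 82.0


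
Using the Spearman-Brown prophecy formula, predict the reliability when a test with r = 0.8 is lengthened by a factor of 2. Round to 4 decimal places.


r_new = n*r / (1 + (n-1)*r)
Numerator = 2 * 0.8 = 1.6
Denominator = 1 + 1 * 0.8 = 1.8
r_new = 1.6 / 1.8
= 0.8889


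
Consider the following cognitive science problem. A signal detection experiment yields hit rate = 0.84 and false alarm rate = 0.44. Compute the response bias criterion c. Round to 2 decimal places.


c = -0.5 * (z(HR) + z(FAR))
z(0.84) = 0.9945
z(0.44) = -0.151
c = -0.5 * (0.9945 + -0.151)
= -0.5 * 0.8435
= -0.42


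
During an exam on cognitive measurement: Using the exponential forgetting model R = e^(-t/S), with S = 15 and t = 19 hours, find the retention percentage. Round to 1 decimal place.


R = e^(-t/S)
-t/S = -19/15 = -1.266667
R = e^(-1.266667) = 0.281769
Percentage = 0.281769 * 100
= 28.2


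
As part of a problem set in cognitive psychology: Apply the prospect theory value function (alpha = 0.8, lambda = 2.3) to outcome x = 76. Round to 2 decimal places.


Since x = 76 >= 0, use v(x) = x^0.8
76^0.8 = 31.9632
v(76) = 31.96


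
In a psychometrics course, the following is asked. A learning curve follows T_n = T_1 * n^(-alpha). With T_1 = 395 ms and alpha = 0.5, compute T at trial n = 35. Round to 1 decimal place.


T_n = 395 * 35^(-0.5)
35^(-0.5) = 0.169031
T_n = 395 * 0.169031
= 66.8 ms
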